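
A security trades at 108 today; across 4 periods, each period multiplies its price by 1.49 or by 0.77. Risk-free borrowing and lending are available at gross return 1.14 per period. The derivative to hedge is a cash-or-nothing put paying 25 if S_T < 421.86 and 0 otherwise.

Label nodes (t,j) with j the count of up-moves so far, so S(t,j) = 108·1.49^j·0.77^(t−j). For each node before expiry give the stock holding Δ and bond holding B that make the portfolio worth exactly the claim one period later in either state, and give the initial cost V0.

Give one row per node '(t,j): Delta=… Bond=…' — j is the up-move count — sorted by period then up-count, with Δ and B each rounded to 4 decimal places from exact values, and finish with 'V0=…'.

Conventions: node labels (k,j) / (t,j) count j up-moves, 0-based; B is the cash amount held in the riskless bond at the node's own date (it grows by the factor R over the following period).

(0,0): Delta=-0.0294 Bond=16.9503
(1,0): Delta=0.0000 Bond=16.8743
(1,1): Delta=-0.0438 Bond=21.6399
(2,0): Delta=0.0000 Bond=19.2367
(2,1): Delta=0.0000 Bond=19.2367
(2,2): Delta=-0.0653 Bond=29.8087
(3,0): Delta=0.0000 Bond=21.9298
(3,1): Delta=0.0000 Bond=21.9298
(3,2): Delta=0.0000 Bond=21.9298
(3,3): Delta=-0.0972 Bond=45.3826
V0=13.7697

No-arbitrage ⇒ martingale measure with p* = (R−d)/(u−d) = 0.5139.
Payoffs at expiry: V(4,0)=25.0000, V(4,1)=25.0000, V(4,2)=25.0000, V(4,3)=25.0000, V(4,4)=0.0000
(3,0): S=49.3056. Δ = (V_up−V_dn)/(S_up−S_dn) = (25.0000−25.0000)/(73.4653−37.9653) = 0.0000. V = [p*·25.0000 + (1−p*)·25.0000]/1.14 = 21.9298. B = V − Δ·S = 21.9298.
(3,1): S=95.4095. Δ = (V_up−V_dn)/(S_up−S_dn) = (25.0000−25.0000)/(142.1601−73.4653) = 0.0000. V = [p*·25.0000 + (1−p*)·25.0000]/1.14 = 21.9298. B = V − Δ·S = 21.9298.
(3,2): S=184.6235. Δ = (V_up−V_dn)/(S_up−S_dn) = (25.0000−25.0000)/(275.0890−142.1601) = 0.0000. V = [p*·25.0000 + (1−p*)·25.0000]/1.14 = 21.9298. B = V − Δ·S = 21.9298.
(3,3): S=357.2585. Δ = (V_up−V_dn)/(S_up−S_dn) = (0.0000−25.0000)/(532.3152−275.0890) = -0.0972. V = [p*·0.0000 + (1−p*)·25.0000]/1.14 = 10.6603. B = V − Δ·S = 45.3826.
(2,0): S=64.0332. Δ = (V_up−V_dn)/(S_up−S_dn) = (21.9298−21.9298)/(95.4095−49.3056) = 0.0000. V = [p*·21.9298 + (1−p*)·21.9298]/1.14 = 19.2367. B = V − Δ·S = 19.2367.
(2,1): S=123.9084. Δ = (V_up−V_dn)/(S_up−S_dn) = (21.9298−21.9298)/(184.6235−95.4095) = 0.0000. V = [p*·21.9298 + (1−p*)·21.9298]/1.14 = 19.2367. B = V − Δ·S = 19.2367.
(2,2): S=239.7708. Δ = (V_up−V_dn)/(S_up−S_dn) = (10.6603−21.9298)/(357.2585−184.6235) = -0.0653. V = [p*·10.6603 + (1−p*)·21.9298]/1.14 = 14.1566. B = V − Δ·S = 29.8087.
(1,0): S=83.1600. Δ = (V_up−V_dn)/(S_up−S_dn) = (19.2367−19.2367)/(123.9084−64.0332) = 0.0000. V = [p*·19.2367 + (1−p*)·19.2367]/1.14 = 16.8743. B = V − Δ·S = 16.8743.
(1,1): S=160.9200. Δ = (V_up−V_dn)/(S_up−S_dn) = (14.1566−19.2367)/(239.7708−123.9084) = -0.0438. V = [p*·14.1566 + (1−p*)·19.2367]/1.14 = 14.5843. B = V − Δ·S = 21.6399.
(0,0): S=108.0000. Δ = (V_up−V_dn)/(S_up−S_dn) = (14.5843−16.8743)/(160.9200−83.1600) = -0.0294. V = [p*·14.5843 + (1−p*)·16.8743]/1.14 = 13.7697. B = V − Δ·S = 16.9503.
As a check, the time-0 holding Δ(0,0)·S0 + B(0,0) comes to 13.7697 — exactly V0.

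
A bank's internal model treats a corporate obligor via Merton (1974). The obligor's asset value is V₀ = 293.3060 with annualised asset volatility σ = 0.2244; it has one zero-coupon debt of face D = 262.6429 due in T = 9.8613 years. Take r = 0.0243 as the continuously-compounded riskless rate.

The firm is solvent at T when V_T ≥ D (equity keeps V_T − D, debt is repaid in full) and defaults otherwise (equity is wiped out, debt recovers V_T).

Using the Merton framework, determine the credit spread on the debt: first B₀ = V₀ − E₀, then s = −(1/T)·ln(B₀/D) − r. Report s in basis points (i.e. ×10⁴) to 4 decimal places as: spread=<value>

With assets at 293.3060 and a single debt payment of 262.6429 at 9.8613 years:
d₁ = [ln(V₀/D) + (r + σ²/2)T] / (σ√T)
   = [ln(293.3060/262.6429) + (0.0243 + 0.5·0.2244²)·9.8613] / (0.2244·√9.8613)
   = [0.110421 + 0.487914] / 0.704677 = 0.849092
d₂ = d₁ − σ√T = 0.849092 − 0.704677 = 0.144415
N(d₁) = 0.802085,  N(d₂) = 0.557414,  e^(−rT) = 0.786919
E₀ = V₀·N(d₁) − D·e^(−rT)·N(d₂)
   = 293.3060·0.802085 − 262.6429·0.786919·0.557414 = 120.050750
B₀ = V₀ − E₀ = 293.3060 − 120.050750 = 173.255250
spread = −(1/T)·ln(B₀/D) − r = −(1/9.8613)·ln(173.255250/262.6429) − 0.0243 = 0.01788809
in basis points: 0.01788809 × 10⁴ = 178.8809 bp

spread=178.8809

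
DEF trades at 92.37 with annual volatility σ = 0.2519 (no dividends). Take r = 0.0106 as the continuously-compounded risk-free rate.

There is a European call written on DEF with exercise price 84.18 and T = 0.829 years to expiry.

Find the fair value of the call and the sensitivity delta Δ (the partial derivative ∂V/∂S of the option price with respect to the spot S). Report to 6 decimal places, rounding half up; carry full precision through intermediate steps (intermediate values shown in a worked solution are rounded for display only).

price = 13.260115
Δ = 0.711510

σ√T = 0.2519·√0.829 = 0.229354
d₁ = (ln(S/K) + (r+σ²/2)T) / (σ√T) = (ln(92.37/84.18) + (0.0106+0.2519²/2)·0.829) / 0.229354 = (0.092845 + 0.035089) / 0.229354 = 0.557802
d₂ = d₁ − σ√T = 0.557802 − 0.229354 = 0.328448
e^{−rT} = 0.991251
N(d₁) = 0.711510,  N(d₂) = 0.628714
Call price V = S·N(d₁) − K·e^{−rT}·N(d₂) = 65.722190 − 52.462076 = 13.260115
Δ = N(d₁) = 0.711510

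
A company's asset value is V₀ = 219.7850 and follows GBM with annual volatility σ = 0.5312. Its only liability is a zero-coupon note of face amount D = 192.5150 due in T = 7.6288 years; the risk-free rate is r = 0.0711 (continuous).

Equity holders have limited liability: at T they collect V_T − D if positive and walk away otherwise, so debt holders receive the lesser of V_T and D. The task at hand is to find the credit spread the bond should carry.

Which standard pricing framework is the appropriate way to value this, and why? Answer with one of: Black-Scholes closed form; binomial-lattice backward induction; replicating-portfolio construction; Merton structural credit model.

Key observation: a levered firm with one bullet debt due at 7.6288 years is the canonical structural-credit setup: equity is a call on the firm's assets struck at the face value.

framework: Merton structural credit model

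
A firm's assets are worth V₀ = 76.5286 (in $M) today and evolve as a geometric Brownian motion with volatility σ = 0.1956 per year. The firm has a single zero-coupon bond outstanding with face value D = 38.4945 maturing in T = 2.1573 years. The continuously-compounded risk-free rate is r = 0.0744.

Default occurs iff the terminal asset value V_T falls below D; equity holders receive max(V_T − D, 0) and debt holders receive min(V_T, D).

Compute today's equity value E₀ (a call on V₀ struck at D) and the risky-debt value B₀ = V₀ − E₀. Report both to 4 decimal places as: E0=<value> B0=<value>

With assets at 76.5286 and a single debt payment of 38.4945 at 2.1573 years:
d₁ = [ln(V₀/D) + (r + σ²/2)T] / (σ√T)
   = [ln(76.5286/38.4945) + (0.0744 + 0.5·0.1956²)·2.1573] / (0.1956·√2.1573)
   = [0.687149 + 0.201772] / 0.287292 = 3.094133
d₂ = d₁ − σ√T = 3.094133 − 0.287292 = 2.806840
N(d₁) = 0.999013,  N(d₂) = 0.997498,  e^(−rT) = 0.851715
E₀ = V₀·N(d₁) − D·e^(−rT)·N(d₂)
   = 76.5286·0.999013 − 38.4945·0.851715·0.997498 = 43.748736
B₀ = V₀ − E₀ = 76.5286 − 43.748736 = 32.779864

E0=43.7487 B0=32.7799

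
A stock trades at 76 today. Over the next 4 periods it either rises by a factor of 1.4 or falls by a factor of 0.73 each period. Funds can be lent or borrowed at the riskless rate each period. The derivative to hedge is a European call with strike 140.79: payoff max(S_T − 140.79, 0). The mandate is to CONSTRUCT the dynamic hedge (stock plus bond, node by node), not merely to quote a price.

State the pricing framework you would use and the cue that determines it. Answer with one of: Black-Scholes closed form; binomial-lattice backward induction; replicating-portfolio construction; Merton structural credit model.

Key observation: since the answer must list Δ and B at each node of the 1.4/0.73 lattice on 76, the replicating-portfolio method — solving the two-state system at every node — is the one that applies.

framework: replicating-portfolio construction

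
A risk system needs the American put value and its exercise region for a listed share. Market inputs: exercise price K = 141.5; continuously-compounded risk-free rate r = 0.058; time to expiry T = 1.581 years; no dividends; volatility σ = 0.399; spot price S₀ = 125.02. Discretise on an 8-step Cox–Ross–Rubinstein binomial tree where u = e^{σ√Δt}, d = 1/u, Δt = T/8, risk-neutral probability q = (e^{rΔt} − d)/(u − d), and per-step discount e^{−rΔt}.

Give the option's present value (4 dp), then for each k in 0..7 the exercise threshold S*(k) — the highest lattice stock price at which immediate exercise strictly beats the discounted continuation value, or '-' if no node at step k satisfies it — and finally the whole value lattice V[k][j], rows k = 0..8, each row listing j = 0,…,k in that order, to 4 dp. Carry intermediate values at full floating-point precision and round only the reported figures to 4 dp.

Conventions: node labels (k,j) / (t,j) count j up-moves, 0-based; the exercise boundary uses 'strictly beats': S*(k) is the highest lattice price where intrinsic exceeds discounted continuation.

price = 30.0613
boundary = - - 87.6825 73.4311 87.6825 73.4311 87.6825 104.6999
tree:
30.0613
40.8557 19.4504
53.8175 28.2268 10.7054
68.0689 39.6975 16.8634 4.5000
80.0040 53.8175 25.8265 7.8615 1.0809
89.9993 68.0689 38.1636 13.4978 2.1359 0.0000
98.3699 80.0040 53.8175 22.6477 4.2206 0.0000 0.0000
105.3801 89.9993 68.0689 36.8001 8.3400 0.0000 0.0000 0.0000
111.2508 98.3699 80.0040 53.8175 16.4800 0.0000 0.0000 0.0000 0.0000

params: Δt=0.19762 u=1.19408 d=0.83747 q=0.48810 e^(-rΔt)=0.98860
t_8 payoffs: 111.2508 98.3699 80.0040 53.8175 16.4800 0.0000 0.0000 0.0000 0.0000
t_7: node(7,0) S=36.1199 payoff=105.3801 vs cont=103.7674 → 105.3801 [stop]  node(7,1) S=51.5007 payoff=89.9993 vs cont=88.3866 → 89.9993 [stop]  node(7,2) S=73.4311 payoff=68.0689 vs cont=66.4563 → 68.0689 [stop]  node(7,3) S=104.6999 payoff=36.8001 vs cont=35.1875 → 36.8001 [stop]  node(7,4) S=149.2838 payoff=0.0000 vs cont=8.3400 → 8.3400 [wait]  node(7,5) S=212.8527 payoff=0.0000 vs cont=0.0000 → 0.0000 [wait]  node(7,6) S=303.4909 payoff=0.0000 vs cont=0.0000 → 0.0000 [wait]  node(7,7) S=432.7252 payoff=0.0000 vs cont=0.0000 → 0.0000 [wait]  ⇒ S*(7)=104.6999
t_6: node(6,0) S=43.1301 payoff=98.3699 vs cont=96.7573 → 98.3699 [stop]  node(6,1) S=61.4960 payoff=80.0040 vs cont=78.3914 → 80.0040 [stop]  node(6,2) S=87.6825 payoff=53.8175 vs cont=52.2048 → 53.8175 [stop]  node(6,3) S=125.0200 payoff=16.4800 vs cont=22.6477 → 22.6477 [wait]  node(6,4) S=178.2567 payoff=0.0000 vs cont=4.2206 → 4.2206 [wait]  node(6,5) S=254.1631 payoff=0.0000 vs cont=0.0000 → 0.0000 [wait]  node(6,6) S=362.3923 payoff=0.0000 vs cont=0.0000 → 0.0000 [wait]  ⇒ S*(6)=87.6825
t_5: node(5,0) S=51.5007 payoff=89.9993 vs cont=88.3866 → 89.9993 [stop]  node(5,1) S=73.4311 payoff=68.0689 vs cont=66.4563 → 68.0689 [stop]  node(5,2) S=104.6999 payoff=36.8001 vs cont=38.1636 → 38.1636 [wait]  node(5,3) S=149.2838 payoff=0.0000 vs cont=13.4978 → 13.4978 [wait]  node(5,4) S=212.8527 payoff=0.0000 vs cont=2.1359 → 2.1359 [wait]  node(5,5) S=303.4909 payoff=0.0000 vs cont=0.0000 → 0.0000 [wait]  ⇒ S*(5)=73.4311
t_4: node(4,0) S=61.4960 payoff=80.0040 vs cont=78.3914 → 80.0040 [stop]  node(4,1) S=87.6825 payoff=53.8175 vs cont=52.8628 → 53.8175 [stop]  node(4,2) S=125.0200 payoff=16.4800 vs cont=25.8265 → 25.8265 [wait]  node(4,3) S=178.2567 payoff=0.0000 vs cont=7.8615 → 7.8615 [wait]  node(4,4) S=254.1631 payoff=0.0000 vs cont=1.0809 → 1.0809 [wait]  ⇒ S*(4)=87.6825
t_3: node(3,0) S=73.4311 payoff=68.0689 vs cont=66.4563 → 68.0689 [stop]  node(3,1) S=104.6999 payoff=36.8001 vs cont=39.6975 → 39.6975 [wait]  node(3,2) S=149.2838 payoff=0.0000 vs cont=16.8634 → 16.8634 [wait]  node(3,3) S=212.8527 payoff=0.0000 vs cont=4.5000 → 4.5000 [wait]  ⇒ S*(3)=73.4311
t_2: node(2,0) S=87.6825 payoff=53.8175 vs cont=53.6029 → 53.8175 [stop]  node(2,1) S=125.0200 payoff=16.4800 vs cont=28.2268 → 28.2268 [wait]  node(2,2) S=178.2567 payoff=0.0000 vs cont=10.7054 → 10.7054 [wait]  ⇒ S*(2)=87.6825
t_1: node(1,0) S=104.6999 payoff=36.8001 vs cont=40.8557 → 40.8557 [wait]  node(1,1) S=149.2838 payoff=0.0000 vs cont=19.4504 → 19.4504 [wait]  ⇒ S*(1)=-
t_0: node(0,0) S=125.0200 payoff=16.4800 vs cont=30.0613 → 30.0613 [wait]  ⇒ S*(0)=-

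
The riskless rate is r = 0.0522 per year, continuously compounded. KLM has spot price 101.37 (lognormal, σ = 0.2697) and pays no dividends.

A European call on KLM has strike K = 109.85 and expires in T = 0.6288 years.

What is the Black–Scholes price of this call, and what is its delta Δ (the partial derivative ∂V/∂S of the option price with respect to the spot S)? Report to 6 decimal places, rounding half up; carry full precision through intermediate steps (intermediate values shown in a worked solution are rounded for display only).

σ√T = 0.2697·√0.6288 = 0.213864
d₁ = (ln(S/K) + (r+σ²/2)T) / (σ√T) = (ln(101.37/109.85) + (0.0522+0.2697²/2)·0.6288) / 0.213864 = (-0.080339 + 0.055692) / 0.213864 = -0.115243
d₂ = d₁ − σ√T = -0.115243 − 0.213864 = -0.329107
e^{−rT} = 0.967709
N(d₁) = 0.454126,  N(d₂) = 0.371037
Call price V = S·N(d₁) − K·e^{−rT}·N(d₂) = 46.034762 − 39.442339 = 6.592422
Δ = N(d₁) = 0.454126

price = 6.592422
Δ = 0.454126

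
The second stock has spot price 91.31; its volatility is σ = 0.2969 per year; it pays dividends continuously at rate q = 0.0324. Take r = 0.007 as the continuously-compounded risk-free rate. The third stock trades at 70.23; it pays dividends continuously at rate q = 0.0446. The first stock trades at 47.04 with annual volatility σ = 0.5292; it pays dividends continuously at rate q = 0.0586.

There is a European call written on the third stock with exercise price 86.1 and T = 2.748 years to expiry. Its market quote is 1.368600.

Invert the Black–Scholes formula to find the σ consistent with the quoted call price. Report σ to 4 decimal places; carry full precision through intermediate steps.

sigma = 0.1680

At σ = 0.1680 the Black–Scholes value reproduces the quote:
σ√T = 0.168·√2.748 = 0.278495
d₁ = (ln(S/K) + (r−q+σ²/2)T) / (σ√T) = (ln(70.23/86.1) + (0.007−0.0446+0.168²/2)·2.748) / 0.278495 = (-0.203734 − 0.064545) / 0.278495 = -0.963316
d₂ = d₁ − σ√T = -0.963316 − 0.278495 = -1.241811
e^{−rT} = 0.980948
e^{−qT} = 0.884652
N(d₁) = 0.167694,  N(d₂) = 0.107153
V = S·e^{−qT}·N(d₁) − K·e^{−rT}·N(d₂) = 10.418709 − 9.050109 = 1.368600 (matching the quote); vega is positive throughout, so no other σ reproduces this price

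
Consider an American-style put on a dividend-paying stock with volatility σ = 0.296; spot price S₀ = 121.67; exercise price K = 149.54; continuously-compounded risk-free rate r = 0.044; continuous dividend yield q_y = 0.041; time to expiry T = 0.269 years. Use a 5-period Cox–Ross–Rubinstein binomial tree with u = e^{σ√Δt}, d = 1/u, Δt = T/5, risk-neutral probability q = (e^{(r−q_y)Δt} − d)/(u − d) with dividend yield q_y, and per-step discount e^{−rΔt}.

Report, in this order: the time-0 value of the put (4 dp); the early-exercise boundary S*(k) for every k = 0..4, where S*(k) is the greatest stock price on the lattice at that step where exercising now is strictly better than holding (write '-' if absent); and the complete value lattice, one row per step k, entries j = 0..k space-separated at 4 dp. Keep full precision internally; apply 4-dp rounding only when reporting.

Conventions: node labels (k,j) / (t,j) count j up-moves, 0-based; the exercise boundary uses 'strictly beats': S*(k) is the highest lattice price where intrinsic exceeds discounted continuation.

price = 28.3155
boundary = - 113.5968 121.6700 130.3169 139.5783
tree:
28.3155
35.9432 20.3227
43.4806 27.8700 12.3765
50.5180 35.9432 19.2231 5.1384
57.0884 43.4806 27.8700 9.9617 0.0217
63.2228 50.5180 35.9432 19.2231 0.0421 0.0000

Δt=0.05380  u=1.07107  d=0.93365  q=0.48402  discount=0.99764
step 5 (expiry): payoffs max(K−S,0) = 63.2228 50.5180 35.9432 19.2231 0.0421 0.0000
step 4: (k=4,j=0): S=92.4516, K−S=57.0884, hold=56.9385 ⇒ V=57.0884 exercise | (k=4,j=1): S=106.0594, K−S=43.4806, hold=43.3607 ⇒ V=43.4806 exercise | (k=4,j=2): S=121.6700, K−S=27.8700, hold=27.7845 ⇒ V=27.8700 exercise | (k=4,j=3): S=139.5783, K−S=9.9617, hold=9.9157 ⇒ V=9.9617 exercise | (k=4,j=4): S=160.1225, K−S=0.0000, hold=0.0217 ⇒ V=0.0217 continue  boundary S*=139.5783
step 3: (k=3,j=0): S=99.0220, K−S=50.5180, hold=50.3826 ⇒ V=50.5180 exercise | (k=3,j=1): S=113.5968, K−S=35.9432, hold=35.8399 ⇒ V=35.9432 exercise | (k=3,j=2): S=130.3169, K−S=19.2231, hold=19.1567 ⇒ V=19.2231 exercise | (k=3,j=3): S=149.4979, K−S=0.0421, hold=5.1384 ⇒ V=5.1384 continue  boundary S*=130.3169
step 2: (k=2,j=0): S=106.0594, K−S=43.4806, hold=43.3607 ⇒ V=43.4806 exercise | (k=2,j=1): S=121.6700, K−S=27.8700, hold=27.7845 ⇒ V=27.8700 exercise | (k=2,j=2): S=139.5783, K−S=9.9617, hold=12.3765 ⇒ V=12.3765 continue  boundary S*=121.6700
step 1: (k=1,j=0): S=113.5968, K−S=35.9432, hold=35.8399 ⇒ V=35.9432 exercise | (k=1,j=1): S=130.3169, K−S=19.2231, hold=20.3227 ⇒ V=20.3227 continue  boundary S*=113.5968
step 0: (k=0,j=0): S=121.6700, K−S=27.8700, hold=28.3155 ⇒ V=28.3155 continue  boundary S*=-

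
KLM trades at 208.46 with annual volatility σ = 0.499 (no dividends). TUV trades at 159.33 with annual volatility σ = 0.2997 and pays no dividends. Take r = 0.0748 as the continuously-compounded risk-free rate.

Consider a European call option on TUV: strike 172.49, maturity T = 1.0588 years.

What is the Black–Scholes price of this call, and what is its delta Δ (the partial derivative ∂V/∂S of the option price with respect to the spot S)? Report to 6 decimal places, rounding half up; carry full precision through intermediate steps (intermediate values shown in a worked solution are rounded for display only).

σ√T = 0.2997·√1.0588 = 0.308385
d₁ = (ln(S/K) + (r+σ²/2)T) / (σ√T) = (ln(159.33/172.49) + (0.0748+0.2997²/2)·1.0588) / 0.308385 = (-0.079362 + 0.126749) / 0.308385 = 0.153662
d₂ = d₁ − σ√T = 0.153662 − 0.308385 = -0.154723
e^{−rT} = 0.923857
N(d₁) = 0.561062,  N(d₂) = 0.438520
Call price V = S·N(d₁) − K·e^{−rT}·N(d₂) = 89.394019 − 69.880802 = 19.513217
Δ = N(d₁) = 0.561062

price = 19.513217
Δ = 0.561062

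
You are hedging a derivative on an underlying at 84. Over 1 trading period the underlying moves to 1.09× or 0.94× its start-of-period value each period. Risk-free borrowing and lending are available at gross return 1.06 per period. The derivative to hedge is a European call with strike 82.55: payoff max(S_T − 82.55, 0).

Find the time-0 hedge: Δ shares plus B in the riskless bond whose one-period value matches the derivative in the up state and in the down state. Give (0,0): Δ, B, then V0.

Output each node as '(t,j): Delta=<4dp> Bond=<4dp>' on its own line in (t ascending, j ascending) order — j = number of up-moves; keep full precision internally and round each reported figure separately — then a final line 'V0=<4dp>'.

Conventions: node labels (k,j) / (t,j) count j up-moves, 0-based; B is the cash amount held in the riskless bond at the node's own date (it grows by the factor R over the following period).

Under the risk-neutral measure, an up-move has probability p* = (R−d)/(u−d) = 0.8000 and values discount at R = 1.06.
Terminal payoffs: V(1,0)=0.0000, V(1,1)=9.0100
  t=0,j=0: stock 84.0000 → up 91.5600 (V=9.0100), down 78.9600 (V=0.0000). Price 6.8000; hedge Δ=0.7151, bond B=-53.2667.
Verification: the root portfolio costs Δ(0,0)·S0 + B(0,0) = 6.8000, matching V0.

(0,0): Delta=0.7151 Bond=-53.2667
V0=6.8000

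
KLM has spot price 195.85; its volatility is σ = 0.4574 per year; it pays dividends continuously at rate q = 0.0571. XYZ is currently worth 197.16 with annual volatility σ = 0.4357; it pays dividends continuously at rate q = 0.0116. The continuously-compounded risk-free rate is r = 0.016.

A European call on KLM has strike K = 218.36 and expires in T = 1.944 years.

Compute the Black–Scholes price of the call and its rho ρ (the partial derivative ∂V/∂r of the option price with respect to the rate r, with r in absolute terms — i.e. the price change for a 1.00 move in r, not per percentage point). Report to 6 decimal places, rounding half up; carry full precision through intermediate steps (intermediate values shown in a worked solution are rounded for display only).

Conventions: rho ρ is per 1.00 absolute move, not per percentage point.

σ√T = 0.4574·√1.944 = 0.637741
d₁ = (ln(S/K) + (r−q+σ²/2)T) / (σ√T) = (ln(195.85/218.36) + (0.016−0.0571+0.4574²/2)·1.944) / 0.637741 = (-0.108796 + 0.123458) / 0.637741 = 0.022991
d₂ = d₁ − σ√T = 0.022991 − 0.637741 = -0.614750
e^{−rT} = 0.969375
e^{−qT} = 0.894937
N(d₁) = 0.509171,  N(d₂) = 0.269360
Call price V = S·e^{−qT}·N(d₁) − K·e^{−rT}·N(d₂) = 89.244150 − 57.016141 = 32.228008
ρ = K·T·e^{−rT}·N(d₂) = 110.839378

price = 32.228008
ρ = 110.839378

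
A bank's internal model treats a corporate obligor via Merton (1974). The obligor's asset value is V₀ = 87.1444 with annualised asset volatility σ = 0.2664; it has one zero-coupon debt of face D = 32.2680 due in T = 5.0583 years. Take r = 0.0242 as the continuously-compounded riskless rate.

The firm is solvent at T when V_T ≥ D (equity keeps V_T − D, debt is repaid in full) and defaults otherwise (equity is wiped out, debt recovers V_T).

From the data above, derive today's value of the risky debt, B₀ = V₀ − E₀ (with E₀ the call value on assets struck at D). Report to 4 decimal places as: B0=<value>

Equity is a call on the firm's assets struck at D = 32.2680:
d₁ = [ln(V₀/D) + (r + σ²/2)T] / (σ√T)
   = [ln(87.1444/32.2680) + (0.0242 + 0.5·0.2664²)·5.0583] / (0.2664·√5.0583)
   = [0.993490 + 0.301902] / 0.599151 = 2.162046
d₂ = d₁ − σ√T = 2.162046 − 0.599151 = 1.562894
N(d₁) = 0.984693,  N(d₂) = 0.940961,  e^(−rT) = 0.884785
E₀ = V₀·N(d₁) − D·e^(−rT)·N(d₂)
   = 87.1444·0.984693 − 32.2680·0.884785·0.940961 = 58.945786
B₀ = V₀ − E₀ = 87.1444 − 58.945786 = 28.198614

B0=28.1986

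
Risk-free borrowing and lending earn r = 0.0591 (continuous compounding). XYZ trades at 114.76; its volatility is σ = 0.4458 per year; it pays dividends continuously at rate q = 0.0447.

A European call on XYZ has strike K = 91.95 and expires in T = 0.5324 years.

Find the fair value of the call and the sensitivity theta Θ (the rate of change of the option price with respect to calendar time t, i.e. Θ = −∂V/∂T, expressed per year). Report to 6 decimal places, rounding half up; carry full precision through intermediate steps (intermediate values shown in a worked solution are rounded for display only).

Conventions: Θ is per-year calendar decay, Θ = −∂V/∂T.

σ√T = 0.4458·√0.5324 = 0.325281
d₁ = (ln(S/K) + (r−q+σ²/2)T) / (σ√T) = (ln(114.76/91.95) + (0.0591−0.0447+0.4458²/2)·0.5324) / 0.325281 = (0.221598 + 0.060571) / 0.325281 = 0.867460
d₂ = d₁ − σ√T = 0.867460 − 0.325281 = 0.542179
e^{−rT} = 0.969025
e^{−qT} = 0.976483
N(d₁) = 0.807155,  N(d₂) = 0.706152
Call price V = S·e^{−qT}·N(d₁) − K·e^{−rT}·N(d₂) = 90.450722 − 62.919482 = 27.531240
φ(d₁) = (1/√(2π))·e^{−d₁²/2} = 0.273848
Θ = −S·e^{−qT}·φ(d₁)·σ/(2√T) + q·S·e^{−qT}·N(d₁) − r·K·e^{−rT}·N(d₂) = −9.374663 + 4.043147 − 3.718541 = -9.050058

price = 27.531240
Θ = -9.050058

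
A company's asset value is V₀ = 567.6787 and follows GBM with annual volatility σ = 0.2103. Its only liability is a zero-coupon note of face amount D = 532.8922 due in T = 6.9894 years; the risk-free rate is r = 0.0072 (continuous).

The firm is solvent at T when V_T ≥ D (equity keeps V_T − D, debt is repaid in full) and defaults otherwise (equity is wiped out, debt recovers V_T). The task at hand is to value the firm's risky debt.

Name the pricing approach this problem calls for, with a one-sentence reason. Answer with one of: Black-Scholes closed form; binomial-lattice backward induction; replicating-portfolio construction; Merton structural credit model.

framework: Merton structural credit model

Key observation: the data describe a firm's assets (V₀ = 567.6787, GBM) and a single zero-coupon debt of face 532.8922, so credit quantities follow from equity-as-call in the structural model.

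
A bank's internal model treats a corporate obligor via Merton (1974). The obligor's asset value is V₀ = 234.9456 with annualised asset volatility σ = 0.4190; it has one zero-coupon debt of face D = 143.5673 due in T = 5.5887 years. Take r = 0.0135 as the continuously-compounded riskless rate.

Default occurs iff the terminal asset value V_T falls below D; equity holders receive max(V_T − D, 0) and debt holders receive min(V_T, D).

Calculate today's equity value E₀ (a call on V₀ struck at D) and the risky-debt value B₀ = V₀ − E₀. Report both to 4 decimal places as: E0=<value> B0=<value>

With assets at 234.9456 and a single debt payment of 143.5673 at 5.5887 years:
d₁ = [ln(V₀/D) + (r + σ²/2)T] / (σ√T)
   = [ln(234.9456/143.5673) + (0.0135 + 0.5·0.4190²)·5.5887] / (0.4190·√5.5887)
   = [0.492550 + 0.566026] / 0.990534 = 1.068693
d₂ = d₁ − σ√T = 1.068693 − 0.990534 = 0.078158
N(d₁) = 0.857396,  N(d₂) = 0.531149,  e^(−rT) = 0.927328
E₀ = V₀·N(d₁) − D·e^(−rT)·N(d₂)
   = 234.9456·0.857396 − 143.5673·0.927328·0.531149 = 130.727376
B₀ = V₀ − E₀ = 234.9456 − 130.727376 = 104.218224

E0=130.7274 B0=104.2182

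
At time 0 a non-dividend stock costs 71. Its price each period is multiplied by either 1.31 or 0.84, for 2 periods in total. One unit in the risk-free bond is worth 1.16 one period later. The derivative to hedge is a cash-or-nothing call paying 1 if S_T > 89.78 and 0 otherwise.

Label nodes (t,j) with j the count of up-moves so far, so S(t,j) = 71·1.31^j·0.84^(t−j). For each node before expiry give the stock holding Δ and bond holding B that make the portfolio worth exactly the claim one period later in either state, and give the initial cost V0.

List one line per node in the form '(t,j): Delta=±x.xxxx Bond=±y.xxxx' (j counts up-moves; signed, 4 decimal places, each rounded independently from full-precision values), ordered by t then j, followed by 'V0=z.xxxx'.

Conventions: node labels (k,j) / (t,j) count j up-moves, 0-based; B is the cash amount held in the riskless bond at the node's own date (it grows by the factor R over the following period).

Arbitrage-free pricing uses the up-move probability p* = (R−d)/(u−d) = 0.6809, discounting each step at R = 1.16.
Payoffs at expiry: V(2,0)=0.0000, V(2,1)=0.0000, V(2,2)=1.0000
Node (1,0) S=59.6400: V=(p*·0.0000+(1−p*)·0.0000)/1.16=0.0000; Δ=(0.0000−0.0000)/(78.1284−50.0976)=0.0000; B=V−Δ·S=0.0000
Node (1,1) S=93.0100: V=(p*·1.0000+(1−p*)·0.0000)/1.16=0.5869; Δ=(1.0000−0.0000)/(121.8431−78.1284)=0.0229; B=V−Δ·S=-1.5407
Node (0,0) S=71.0000: V=(p*·0.5869+(1−p*)·0.0000)/1.16=0.3445; Δ=(0.5869−0.0000)/(93.0100−59.6400)=0.0176; B=V−Δ·S=-0.9043
Check: Δ(0,0)·S0 + B(0,0) = 0.3445 = V0.

(0,0): Delta=0.0176 Bond=-0.9043
(1,0): Delta=0.0000 Bond=0.0000
(1,1): Delta=0.0229 Bond=-1.5407
V0=0.3445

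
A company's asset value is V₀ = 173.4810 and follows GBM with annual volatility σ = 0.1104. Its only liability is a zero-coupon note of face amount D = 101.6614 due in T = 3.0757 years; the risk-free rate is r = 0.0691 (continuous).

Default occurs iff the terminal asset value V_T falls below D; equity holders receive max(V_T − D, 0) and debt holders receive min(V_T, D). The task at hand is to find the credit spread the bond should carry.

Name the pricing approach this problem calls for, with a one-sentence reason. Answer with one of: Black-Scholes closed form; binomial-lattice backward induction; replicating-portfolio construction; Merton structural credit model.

framework: Merton structural credit model

Key observation: assets follow a GBM and default happens iff V_T < 101.6614; valuing claims on that split (equity as a call, risky debt as the residual) is the structural model's definition.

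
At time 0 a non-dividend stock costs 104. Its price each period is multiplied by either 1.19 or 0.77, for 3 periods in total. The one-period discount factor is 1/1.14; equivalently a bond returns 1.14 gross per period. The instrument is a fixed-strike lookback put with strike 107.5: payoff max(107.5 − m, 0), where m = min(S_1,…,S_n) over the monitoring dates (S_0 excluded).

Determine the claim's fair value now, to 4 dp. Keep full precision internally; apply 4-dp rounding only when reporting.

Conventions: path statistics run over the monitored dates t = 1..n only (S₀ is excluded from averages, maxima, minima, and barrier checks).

No-arbitrage gives p* = (R−d)/(u−d) = 0.8810: enumerate every path, weight its payoff by its p*-probability, and discount by R^3.
Enumerate all 2^3 = 8 price paths (U = up ×1.19, D = down ×0.77); each path with k up-moves has probability p*^k·(1−p*)^(3−k).
DDD: m=47.4794, payoff=60.0206, prob=0.001687
UDD: m=73.3773, payoff=34.1227, prob=0.012485
DUD: m=73.3773, payoff=34.1227, prob=0.012485
UUD: m=113.4013, payoff=0.0000, prob=0.092390
DDU: m=61.6616, payoff=45.8384, prob=0.012485
UDU: m=95.2952, payoff=12.2048, prob=0.092390
DUU: m=80.0800, payoff=27.4200, prob=0.092390
UUU: m=123.7600, payoff=0.0000, prob=0.683687
Price = Σ prob·payoff / R^3 = 5.186560 / 1.481544 = 3.5008

price = 3.5008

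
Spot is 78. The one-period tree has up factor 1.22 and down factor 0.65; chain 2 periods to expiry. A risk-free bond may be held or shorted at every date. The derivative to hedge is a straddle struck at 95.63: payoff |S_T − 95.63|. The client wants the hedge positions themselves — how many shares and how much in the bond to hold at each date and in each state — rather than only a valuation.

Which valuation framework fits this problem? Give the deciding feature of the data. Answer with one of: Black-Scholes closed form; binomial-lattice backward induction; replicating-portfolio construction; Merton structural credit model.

Key observation: the deliverable is the dynamic trading strategy on the 2-step tree (spot 78, moves 1.22 and 0.65), so the valuation must go through the node-by-node replicating-portfolio solve.

framework: replicating-portfolio construction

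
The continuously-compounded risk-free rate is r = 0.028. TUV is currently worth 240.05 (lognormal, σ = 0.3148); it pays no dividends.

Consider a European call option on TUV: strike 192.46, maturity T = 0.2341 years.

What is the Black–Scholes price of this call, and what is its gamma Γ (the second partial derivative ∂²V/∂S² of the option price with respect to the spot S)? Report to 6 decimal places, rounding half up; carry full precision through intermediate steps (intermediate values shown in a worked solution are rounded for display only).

price = 49.815450
Γ = 0.003182

σ√T = 0.3148·√0.2341 = 0.152312
d₁ = (ln(S/K) + (r+σ²/2)T) / (σ√T) = (ln(240.05/192.46) + (0.028+0.3148²/2)·0.2341) / 0.152312 = (0.220959 + 0.018154) / 0.152312 = 1.569886
d₂ = d₁ − σ√T = 1.569886 − 0.152312 = 1.417574
e^{−rT} = 0.993467
N(d₁) = 0.941779,  N(d₂) = 0.921842
Call price V = S·N(d₁) − K·e^{−rT}·N(d₂) = 226.074100 − 176.258650 = 49.815450
φ(d₁) = (1/√(2π))·e^{−d₁²/2} = 0.116343
Γ = φ(d₁) / (S·σ·√T) = 0.003182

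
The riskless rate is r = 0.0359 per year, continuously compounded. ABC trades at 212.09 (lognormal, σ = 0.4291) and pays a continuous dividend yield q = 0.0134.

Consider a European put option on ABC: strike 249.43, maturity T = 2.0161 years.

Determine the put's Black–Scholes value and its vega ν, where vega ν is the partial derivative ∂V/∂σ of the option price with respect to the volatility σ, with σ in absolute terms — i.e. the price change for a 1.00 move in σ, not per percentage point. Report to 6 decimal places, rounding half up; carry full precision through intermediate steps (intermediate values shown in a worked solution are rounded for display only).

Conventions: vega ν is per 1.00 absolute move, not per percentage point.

price = 66.193010
ν = 116.194171

σ√T = 0.4291·√2.0161 = 0.609277
d₁ = (ln(S/K) + (r−q+σ²/2)T) / (σ√T) = (ln(212.09/249.43) + (0.0359−0.0134+0.4291²/2)·2.0161) / 0.609277 = (-0.162168 + 0.230971) / 0.609277 = 0.112927
d₂ = d₁ − σ√T = 0.112927 − 0.609277 = -0.496350
e^{−rT} = 0.930179
e^{−qT} = 0.973346
N(−d₁) = 0.455044,  N(−d₂) = 0.690176
Put price V = K·e^{−rT}·N(−d₂) − S·e^{−qT}·N(−d₁) = 160.130958 − 93.937948 = 66.193010
φ(d₁) = (1/√(2π))·e^{−d₁²/2} = 0.396407
ν = S·e^{−qT}·φ(d₁)·√T = 116.194171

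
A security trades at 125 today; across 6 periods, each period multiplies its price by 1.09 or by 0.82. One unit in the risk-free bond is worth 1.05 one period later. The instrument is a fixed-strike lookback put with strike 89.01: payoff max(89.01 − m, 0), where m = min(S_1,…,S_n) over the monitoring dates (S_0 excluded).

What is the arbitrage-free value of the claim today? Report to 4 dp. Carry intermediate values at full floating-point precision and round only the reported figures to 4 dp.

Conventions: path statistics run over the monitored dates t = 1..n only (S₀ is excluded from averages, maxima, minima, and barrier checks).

price = 0.3121

Risk-neutral up-probability p* = (R−d)/(u−d) = (1.05−0.82)/(1.09−0.82) = 0.8519; the claim prices as the p*-weighted sum of path payoffs discounted by R^6.
Enumerate all 2^6 = 64 price paths (U = up ×1.09, D = down ×0.82); each path with k up-moves has probability p*^k·(1−p*)^(6−k).
DDDDDD: m=38.0008, payoff=51.0092, prob=0.000011
UDDDDD: m=50.5133, payoff=38.4967, prob=0.000061
DUDDDD: m=50.5133, payoff=38.4967, prob=0.000061
UUDDDD: m=67.1457, payoff=21.8643, prob=0.000350
DDUDDD: m=50.5133, payoff=38.4967, prob=0.000061
UDUDDD: m=67.1457, payoff=21.8643, prob=0.000350
DUUDDD: m=67.1457, payoff=21.8643, prob=0.000350
UUUDDD: m=89.2547, payoff=0.0000, prob=0.002010
DDDUDD: m=50.5133, payoff=38.4967, prob=0.000061
UDDUDD: m=67.1457, payoff=21.8643, prob=0.000350
DUDUDD: m=67.1457, payoff=21.8643, prob=0.000350
UUDUDD: m=89.2547, payoff=0.0000, prob=0.002010
DDUUDD: m=67.1457, payoff=21.8643, prob=0.000350
UDUUDD: m=89.2547, payoff=0.0000, prob=0.002010
DUUUDD: m=89.2547, payoff=0.0000, prob=0.002010
UUUUDD: m=118.6434, payoff=0.0000, prob=0.011557
DDDDUD: m=50.5133, payoff=38.4967, prob=0.000061
UDDDUD: m=67.1457, payoff=21.8643, prob=0.000350
DUDDUD: m=67.1457, payoff=21.8643, prob=0.000350
UUDDUD: m=89.2547, payoff=0.0000, prob=0.002010
DDUDUD: m=67.1457, payoff=21.8643, prob=0.000350
UDUDUD: m=89.2547, payoff=0.0000, prob=0.002010
DUUDUD: m=89.2547, payoff=0.0000, prob=0.002010
UUUDUD: m=118.6434, payoff=0.0000, prob=0.011557
DDDUUD: m=67.1457, payoff=21.8643, prob=0.000350
UDDUUD: m=89.2547, payoff=0.0000, prob=0.002010
DUDUUD: m=89.2547, payoff=0.0000, prob=0.002010
UUDUUD: m=118.6434, payoff=0.0000, prob=0.011557
DDUUUD: m=84.0500, payoff=4.9600, prob=0.002010
UDUUUD: m=111.7250, payoff=0.0000, prob=0.011557
DUUUUD: m=102.5000, payoff=0.0000, prob=0.011557
UUUUUD: m=136.2500, payoff=0.0000, prob=0.066453
DDDDDU: m=46.3425, payoff=42.6675, prob=0.000061
UDDDDU: m=61.6016, payoff=27.4084, prob=0.000350
DUDDDU: m=61.6016, payoff=27.4084, prob=0.000350
UUDDDU: m=81.8850, payoff=7.1250, prob=0.002010
DDUDDU: m=61.6016, payoff=27.4084, prob=0.000350
UDUDDU: m=81.8850, payoff=7.1250, prob=0.002010
DUUDDU: m=81.8850, payoff=7.1250, prob=0.002010
UUUDDU: m=108.8472, payoff=0.0000, prob=0.011557
DDDUDU: m=61.6016, payoff=27.4084, prob=0.000350
UDDUDU: m=81.8850, payoff=7.1250, prob=0.002010
DUDUDU: m=81.8850, payoff=7.1250, prob=0.002010
UUDUDU: m=108.8472, payoff=0.0000, prob=0.011557
DDUUDU: m=81.8850, payoff=7.1250, prob=0.002010
UDUUDU: m=108.8472, payoff=0.0000, prob=0.011557
DUUUDU: m=102.5000, payoff=0.0000, prob=0.011557
UUUUDU: m=136.2500, payoff=0.0000, prob=0.066453
DDDDUU: m=56.5152, payoff=32.4948, prob=0.000350
UDDDUU: m=75.1239, payoff=13.8861, prob=0.002010
DUDDUU: m=75.1239, payoff=13.8861, prob=0.002010
UUDDUU: m=99.8598, payoff=0.0000, prob=0.011557
DDUDUU: m=75.1239, payoff=13.8861, prob=0.002010
UDUDUU: m=99.8598, payoff=0.0000, prob=0.011557
DUUDUU: m=99.8598, payoff=0.0000, prob=0.011557
UUUDUU: m=132.7405, payoff=0.0000, prob=0.066453
DDDUUU: m=68.9210, payoff=20.0890, prob=0.002010
UDDUUU: m=91.6145, payoff=0.0000, prob=0.011557
DUDUUU: m=91.6145, payoff=0.0000, prob=0.011557
UUDUUU: m=121.7802, payoff=0.0000, prob=0.066453
DDUUUU: m=84.0500, payoff=4.9600, prob=0.011557
UDUUUU: m=111.7250, payoff=0.0000, prob=0.066453
DUUUUU: m=102.5000, payoff=0.0000, prob=0.066453
UUUUUU: m=136.2500, payoff=0.0000, prob=0.382107
Price = Σ prob·payoff / R^6 = 0.418267 / 1.340096 = 0.3121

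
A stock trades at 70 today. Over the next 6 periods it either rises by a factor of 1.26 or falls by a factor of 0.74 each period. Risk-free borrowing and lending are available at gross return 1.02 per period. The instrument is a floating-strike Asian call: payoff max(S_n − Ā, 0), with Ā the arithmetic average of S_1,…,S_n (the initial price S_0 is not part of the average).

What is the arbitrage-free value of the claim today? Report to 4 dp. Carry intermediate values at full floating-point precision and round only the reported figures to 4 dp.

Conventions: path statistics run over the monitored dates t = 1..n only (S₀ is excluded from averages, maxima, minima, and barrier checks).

price = 10.7002

Risk-neutral up-probability p* = (R−d)/(u−d) = (1.02−0.74)/(1.26−0.74) = 0.5385; the claim prices as the p*-weighted sum of path payoffs discounted by R^6.
Enumerate all 2^6 = 64 price paths (U = up ×1.26, D = down ×0.74); each path with k up-moves has probability p*^k·(1−p*)^(6−k).
DDDDDD: Ā=27.7526, payoff=0.0000, prob=0.009666
UDDDDD: Ā=47.2545, payoff=0.0000, prob=0.011277
DUDDDD: Ā=41.1878, payoff=0.0000, prob=0.011277
UUDDDD: Ā=70.1306, payoff=0.0000, prob=0.013157
DDUDDD: Ā=36.6985, payoff=0.0000, prob=0.011277
UDUDDD: Ā=62.4866, payoff=0.0000, prob=0.013157
DUUDDD: Ā=56.4199, payoff=0.0000, prob=0.013157
UUUDDD: Ā=96.0664, payoff=0.0000, prob=0.015349
DDDUDD: Ā=33.3764, payoff=0.0000, prob=0.011277
UDDUDD: Ā=56.8300, payoff=0.0000, prob=0.013157
DUDUDD: Ā=50.7634, payoff=0.0000, prob=0.013157
UUDUDD: Ā=86.4349, payoff=0.0000, prob=0.015349
DDUUDD: Ā=46.2740, payoff=0.0000, prob=0.013157
UDUUDD: Ā=78.7909, payoff=0.0000, prob=0.015349
DUUUDD: Ā=72.7243, payoff=0.0000, prob=0.015349
UUUUDD: Ā=123.8278, payoff=0.0000, prob=0.017907
DDDDUD: Ā=30.9180, payoff=0.0000, prob=0.011277
UDDDUD: Ā=52.6442, payoff=0.0000, prob=0.013157
DUDDUD: Ā=46.5775, payoff=0.0000, prob=0.013157
UUDDUD: Ā=79.3077, payoff=0.0000, prob=0.015349
DDUDUD: Ā=42.0882, payoff=0.0000, prob=0.013157
UDUDUD: Ā=71.6637, payoff=0.0000, prob=0.015349
DUUDUD: Ā=65.5970, payoff=0.0000, prob=0.015349
UUUDUD: Ā=111.6922, payoff=0.0000, prob=0.017907
DDDUUD: Ā=38.7661, payoff=0.0000, prob=0.013157
UDDUUD: Ā=66.0071, payoff=0.0000, prob=0.015349
DUDUUD: Ā=59.9404, payoff=0.0000, prob=0.015349
UUDUUD: Ā=102.0607, payoff=0.0000, prob=0.017907
DDUUUD: Ā=55.4511, payoff=1.2909, prob=0.015349
UDUUUD: Ā=94.4167, payoff=2.1981, prob=0.017907
DUUUUD: Ā=88.3501, payoff=8.2647, prob=0.017907
UUUUUD: Ā=150.4339, payoff=14.0724, prob=0.020892
DDDDDU: Ā=29.0988, payoff=0.0000, prob=0.011277
UDDDDU: Ā=49.5467, payoff=0.0000, prob=0.013157
DUDDDU: Ā=43.4800, payoff=0.0000, prob=0.013157
UUDDDU: Ā=74.0335, payoff=0.0000, prob=0.015349
DDUDDU: Ā=38.9907, payoff=0.0000, prob=0.013157
UDUDDU: Ā=66.3895, payoff=0.0000, prob=0.015349
DUUDDU: Ā=60.3228, payoff=0.0000, prob=0.015349
UUUDDU: Ā=102.7118, payoff=0.0000, prob=0.017907
DDDUDU: Ā=35.6685, payoff=0.0000, prob=0.013157
UDDUDU: Ā=60.7329, payoff=0.0000, prob=0.015349
DUDUDU: Ā=54.6663, payoff=2.0758, prob=0.015349
UUDUDU: Ā=93.0804, payoff=3.5344, prob=0.017907
DDUUDU: Ā=50.1769, payoff=6.5651, prob=0.015349
UDUUDU: Ā=85.4364, payoff=11.1784, prob=0.017907
DUUUDU: Ā=79.3697, payoff=17.2451, prob=0.017907
UUUUDU: Ā=135.1431, payoff=29.3632, prob=0.020892
DDDDUU: Ā=33.2102, payoff=0.1145, prob=0.013157
UDDDUU: Ā=56.5471, payoff=0.1949, prob=0.015349
DUDDUU: Ā=50.4804, payoff=6.2616, prob=0.015349
UUDDUU: Ā=85.9531, payoff=10.6617, prob=0.017907
DDUDUU: Ā=45.9911, payoff=10.7509, prob=0.015349
UDUDUU: Ā=78.3091, payoff=18.3057, prob=0.017907
DUUDUU: Ā=72.2425, payoff=24.3723, prob=0.017907
UUUDUU: Ā=123.0074, payoff=41.4988, prob=0.020892
DDDUUU: Ā=42.6690, payoff=14.0731, prob=0.015349
UDDUUU: Ā=72.6526, payoff=23.9622, prob=0.017907
DUDUUU: Ā=66.5859, payoff=30.0289, prob=0.017907
UUDUUU: Ā=113.3760, payoff=51.1303, prob=0.020892
DDUUUU: Ā=62.0966, payoff=34.5182, prob=0.017907
UDUUUU: Ā=105.7320, payoff=58.7743, prob=0.020892
DUUUUU: Ā=99.6653, payoff=64.8410, prob=0.020892
UUUUUU: Ā=169.7004, payoff=110.4049, prob=0.024374
Price = Σ prob·payoff / R^6 = 12.050159 / 1.126162 = 10.7002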